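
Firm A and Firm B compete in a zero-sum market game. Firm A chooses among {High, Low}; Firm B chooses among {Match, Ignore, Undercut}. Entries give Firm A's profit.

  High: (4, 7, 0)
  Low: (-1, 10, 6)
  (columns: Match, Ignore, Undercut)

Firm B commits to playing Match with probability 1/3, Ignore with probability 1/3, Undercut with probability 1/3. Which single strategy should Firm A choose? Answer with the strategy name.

Low

Expected payoff of High: (1/3)·4 + (1/3)·7 + (1/3)·0 = 11/3.
Expected payoff of Low: (1/3)·(-1) + (1/3)·10 + (1/3)·6 = 5.
The largest is 5, so Firm A's best response is Low.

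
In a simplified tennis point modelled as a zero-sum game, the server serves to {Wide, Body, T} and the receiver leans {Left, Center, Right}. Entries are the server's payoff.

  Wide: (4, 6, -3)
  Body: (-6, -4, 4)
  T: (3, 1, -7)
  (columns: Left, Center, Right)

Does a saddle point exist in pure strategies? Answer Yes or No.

No

Row minima: Wide → -3, Body → -6, T → -7; maximin = -3.
Column maxima: Left → 4, Center → 6, Right → 4; minimax = 4.
-3 ≠ 4, so no pure-strategy equilibrium exists.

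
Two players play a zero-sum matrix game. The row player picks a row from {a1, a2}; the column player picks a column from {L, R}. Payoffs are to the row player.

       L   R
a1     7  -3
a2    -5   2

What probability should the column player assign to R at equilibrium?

12/17

Row minima: a1 → -3, a2 → -5; maximin = -3.
Column maxima: L → 7, R → 2; minimax = 2.
-3 ≠ 2, so there is no saddle point; optimal play is mixed.
Let the row player play a1 with probability p. Expected payoff against L: 7p + (-5)(1−p) = 12p − 5; against R: (-3)p + 2(1−p) = −5p + 2.
Setting these equal: 12p − 5 = −5p + 2 ⇒ 17p = 7 ⇒ p = 7/17, and the value is (12)·(7/17) − 5 = -1/17.
For the column player: with q = P(L), equating a1's and a2's payoffs gives 10q − 3 = −7q + 2 ⇒ q = 5/17.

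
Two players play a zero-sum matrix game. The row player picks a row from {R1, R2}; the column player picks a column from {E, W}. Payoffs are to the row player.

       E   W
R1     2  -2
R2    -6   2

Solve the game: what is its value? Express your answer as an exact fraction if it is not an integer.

Row minima: R1 → -2, R2 → -6; maximin = -2.
Column maxima: E → 2, W → 2; minimax = 2.
-2 ≠ 2, so there is no saddle point; optimal play is mixed.
Let the row player play R1 with probability p. Expected payoff against E: 2p + (-6)(1−p) = 8p − 6; against W: (-2)p + 2(1−p) = −4p + 2.
Setting these equal: 8p − 6 = −4p + 2 ⇒ 12p = 8 ⇒ p = 2/3, and the value is (8)·(2/3) − 6 = -2/3.
For the column player: with q = P(E), equating R1's and R2's payoffs gives 4q − 2 = −8q + 2 ⇒ q = 1/3.

-2/3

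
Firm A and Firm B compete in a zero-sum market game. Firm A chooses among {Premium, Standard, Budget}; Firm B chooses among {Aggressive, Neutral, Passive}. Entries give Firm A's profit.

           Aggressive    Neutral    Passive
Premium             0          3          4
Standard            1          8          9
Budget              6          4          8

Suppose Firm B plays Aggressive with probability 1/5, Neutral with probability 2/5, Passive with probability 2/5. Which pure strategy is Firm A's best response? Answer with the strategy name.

Expected payoff of Premium: (1/5)·0 + (2/5)·3 + (2/5)·4 = 14/5.
Expected payoff of Standard: (1/5)·1 + (2/5)·8 + (2/5)·9 = 7.
Expected payoff of Budget: (1/5)·6 + (2/5)·4 + (2/5)·8 = 6.
The largest is 7, so Firm A's best response is Standard.

Standard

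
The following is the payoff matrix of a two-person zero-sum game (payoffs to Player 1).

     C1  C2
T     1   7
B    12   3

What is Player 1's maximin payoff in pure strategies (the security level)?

3

Row minima: T → 1, B → 3.
The best of these is 3.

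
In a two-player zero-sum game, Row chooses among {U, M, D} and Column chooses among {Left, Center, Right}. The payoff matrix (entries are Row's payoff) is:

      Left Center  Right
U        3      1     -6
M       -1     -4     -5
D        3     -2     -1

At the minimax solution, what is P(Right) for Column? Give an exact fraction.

Row minima: U → -6, M → -5, D → -2; maximin = -2.
Column maxima: Left → 3, Center → 1, Right → -1; minimax = -1.
-2 ≠ -1, so there is no saddle point; optimal play is mixed.
M is strictly dominated by D, so Row never plays it.
Left is strictly dominated by Center (it gives Row strictly more in every row), so Column never plays it.
On the remaining 2×2 (U, D vs Center, Right):
Let Row play U with probability p. Expected payoff against Center: 1p + (-2)(1−p) = 3p − 2; against Right: (-6)p + (-1)(1−p) = −5p − 1.
Setting these equal: 3p − 2 = −5p − 1 ⇒ 8p = 1 ⇒ p = 1/8, and the value is (3)·(1/8) − 2 = -13/8.
For Column: with q = P(Center), equating U's and D's payoffs gives 7q − 6 = −q − 1 ⇒ q = 5/8.

3/8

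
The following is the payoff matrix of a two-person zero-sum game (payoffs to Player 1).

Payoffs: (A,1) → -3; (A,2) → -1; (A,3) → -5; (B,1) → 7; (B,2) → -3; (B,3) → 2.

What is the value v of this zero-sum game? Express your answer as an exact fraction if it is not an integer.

-17/9

Row minima: A → -5, B → -3; maximin = -3.
Column maxima: 1 → 7, 2 → -1, 3 → 2; minimax = -1.
-3 ≠ -1, so there is no saddle point; optimal play is mixed.
1 is strictly dominated by 3 (it gives Player 1 strictly more in every row), so Player 2 never plays it.
On the remaining 2×2 (A, B vs 2, 3):
Let Player 1 play A with probability p. Expected payoff against 2: (-1)p + (-3)(1−p) = 2p − 3; against 3: (-5)p + 2(1−p) = −7p + 2.
Setting these equal: 2p − 3 = −7p + 2 ⇒ 9p = 5 ⇒ p = 5/9, and the value is (2)·(5/9) − 3 = -17/9.
For Player 2: with q = P(2), equating A's and B's payoffs gives 4q − 5 = −5q + 2 ⇒ q = 7/9.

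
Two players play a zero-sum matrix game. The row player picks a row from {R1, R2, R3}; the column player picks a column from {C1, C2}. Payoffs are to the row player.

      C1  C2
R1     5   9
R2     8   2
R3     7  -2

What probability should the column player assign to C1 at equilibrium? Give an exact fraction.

Row minima: R1 → 5, R2 → 2, R3 → -2; maximin = 5.
Column maxima: C1 → 8, C2 → 9; minimax = 8.
5 ≠ 8, so there is no saddle point; optimal play is mixed.
R3 is strictly dominated by R2, so the row player never plays it.
On the remaining 2×2 (R1, R2 vs C1, C2):
Let the row player play R1 with probability p. Expected payoff against C1: 5p + 8(1−p) = −3p + 8; against C2: 9p + 2(1−p) = 7p + 2.
Setting these equal: −3p + 8 = 7p + 2 ⇒ −10p = -6 ⇒ p = 3/5, and the value is (-3)·(3/5) + 8 = 31/5.
For the column player: with q = P(C1), equating R1's and R2's payoffs gives −4q + 9 = 6q + 2 ⇒ q = 7/10.

7/10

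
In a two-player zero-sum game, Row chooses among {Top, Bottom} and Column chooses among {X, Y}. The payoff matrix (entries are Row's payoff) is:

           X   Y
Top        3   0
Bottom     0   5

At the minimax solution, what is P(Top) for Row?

Row minima: Top → 0, Bottom → 0; maximin = 0.
Column maxima: X → 3, Y → 5; minimax = 3.
0 ≠ 3, so there is no saddle point; optimal play is mixed.
Let Row play Top with probability p. Expected payoff against X: 3p + 0(1−p) = 3p; against Y: 0p + 5(1−p) = −5p + 5.
Setting these equal: 3p = −5p + 5 ⇒ 8p = 5 ⇒ p = 5/8, and the value is (3)·(5/8) = 15/8.
For Column: with q = P(X), equating Top's and Bottom's payoffs gives 3q = −5q + 5 ⇒ q = 5/8.

5/8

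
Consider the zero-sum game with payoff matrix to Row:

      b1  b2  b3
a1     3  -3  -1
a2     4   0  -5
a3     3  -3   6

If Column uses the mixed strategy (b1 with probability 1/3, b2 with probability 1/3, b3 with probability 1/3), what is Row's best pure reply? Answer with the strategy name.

a3

Expected payoff of a1: (1/3)·3 + (1/3)·(-3) + (1/3)·(-1) = -1/3.
Expected payoff of a2: (1/3)·4 + (1/3)·0 + (1/3)·(-5) = -1/3.
Expected payoff of a3: (1/3)·3 + (1/3)·(-3) + (1/3)·6 = 2.
The largest is 2, so Row's best response is a3.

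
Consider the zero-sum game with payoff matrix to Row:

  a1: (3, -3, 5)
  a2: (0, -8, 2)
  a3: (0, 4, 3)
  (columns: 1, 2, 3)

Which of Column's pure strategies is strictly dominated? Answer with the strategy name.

1 holds Row's payoff strictly below 3 in every row: 3 < 5, 0 < 2, 0 < 3.
So 3 is strictly dominated for Column.

3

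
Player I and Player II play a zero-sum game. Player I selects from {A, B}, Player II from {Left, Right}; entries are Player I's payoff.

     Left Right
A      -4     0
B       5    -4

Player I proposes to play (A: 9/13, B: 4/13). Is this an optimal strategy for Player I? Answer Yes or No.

Yes

Against Left this mix gives (9/13)·(-4) + (4/13)·5 = -16/13.
Against Right this mix gives (9/13)·0 + (4/13)·(-4) = -16/13.
All of Player II's active replies (Left, Right) yield -16/13, and no column does worse for Player I. The mix makes Player II indifferent and guarantees -16/13, so it is optimal.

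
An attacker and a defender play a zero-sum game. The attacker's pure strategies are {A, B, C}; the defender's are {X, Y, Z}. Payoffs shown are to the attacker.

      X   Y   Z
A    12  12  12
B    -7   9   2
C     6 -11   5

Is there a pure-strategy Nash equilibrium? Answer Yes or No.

Yes

Row minima: A → 12, B → -7, C → -11; maximin = 12.
Column maxima: X → 12, Y → 12, Z → 12; minimax = 12.
maximin = minimax = 12, so a saddle point exists.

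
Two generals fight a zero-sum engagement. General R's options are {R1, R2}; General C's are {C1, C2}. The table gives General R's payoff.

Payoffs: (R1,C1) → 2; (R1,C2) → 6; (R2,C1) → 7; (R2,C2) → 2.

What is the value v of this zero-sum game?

Row minima: R1 → 2, R2 → 2; maximin = 2.
Column maxima: C1 → 7, C2 → 6; minimax = 6.
2 ≠ 6, so there is no saddle point; optimal play is mixed.
Let General R play R1 with probability p. Expected payoff against C1: 2p + 7(1−p) = −5p + 7; against C2: 6p + 2(1−p) = 4p + 2.
Setting these equal: −5p + 7 = 4p + 2 ⇒ −9p = -5 ⇒ p = 5/9, and the value is (-5)·(5/9) + 7 = 38/9.
For General C: with q = P(C1), equating R1's and R2's payoffs gives −4q + 6 = 5q + 2 ⇒ q = 4/9.

38/9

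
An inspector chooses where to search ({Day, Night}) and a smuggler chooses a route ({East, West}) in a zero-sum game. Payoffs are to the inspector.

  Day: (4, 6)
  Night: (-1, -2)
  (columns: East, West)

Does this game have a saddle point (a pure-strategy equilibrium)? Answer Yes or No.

Yes

Row minima: Day → 4, Night → -2; maximin = 4.
Column maxima: East → 4, West → 6; minimax = 4.
maximin = minimax = 4, so a saddle point exists.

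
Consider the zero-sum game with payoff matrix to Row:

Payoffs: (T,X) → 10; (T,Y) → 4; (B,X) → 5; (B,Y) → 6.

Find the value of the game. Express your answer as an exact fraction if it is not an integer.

40/7

Row minima: T → 4, B → 5; maximin = 5.
Column maxima: X → 10, Y → 6; minimax = 6.
5 ≠ 6, so there is no saddle point; optimal play is mixed.
Let Row play T with probability p. Expected payoff against X: 10p + 5(1−p) = 5p + 5; against Y: 4p + 6(1−p) = −2p + 6.
Setting these equal: 5p + 5 = −2p + 6 ⇒ 7p = 1 ⇒ p = 1/7, and the value is (5)·(1/7) + 5 = 40/7.
For Column: with q = P(X), equating T's and B's payoffs gives 6q + 4 = −q + 6 ⇒ q = 2/7.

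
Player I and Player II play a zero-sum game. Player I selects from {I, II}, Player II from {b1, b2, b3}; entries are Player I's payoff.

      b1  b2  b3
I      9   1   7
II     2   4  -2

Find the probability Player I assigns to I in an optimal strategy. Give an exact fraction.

Row minima: I → 1, II → -2; maximin = 1.
Column maxima: b1 → 9, b2 → 4, b3 → 7; minimax = 4.
1 ≠ 4, so there is no saddle point; optimal play is mixed.
b1 is strictly dominated by b3 (it gives Player I strictly more in every row), so Player II never plays it.
On the remaining 2×2 (I, II vs b2, b3):
Let Player I play I with probability p. Expected payoff against b2: 1p + 4(1−p) = −3p + 4; against b3: 7p + (-2)(1−p) = 9p − 2.
Setting these equal: −3p + 4 = 9p − 2 ⇒ −12p = -6 ⇒ p = 1/2, and the value is (-3)·(1/2) + 4 = 5/2.
For Player II: with q = P(b2), equating I's and II's payoffs gives −6q + 7 = 6q − 2 ⇒ q = 3/4.

1/2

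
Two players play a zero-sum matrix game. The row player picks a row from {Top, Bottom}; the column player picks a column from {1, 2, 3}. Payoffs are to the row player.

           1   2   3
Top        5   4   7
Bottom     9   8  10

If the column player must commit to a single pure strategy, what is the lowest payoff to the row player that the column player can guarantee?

Column maxima: 1 → 9, 2 → 8, 3 → 10.
The smallest of these is 8.

8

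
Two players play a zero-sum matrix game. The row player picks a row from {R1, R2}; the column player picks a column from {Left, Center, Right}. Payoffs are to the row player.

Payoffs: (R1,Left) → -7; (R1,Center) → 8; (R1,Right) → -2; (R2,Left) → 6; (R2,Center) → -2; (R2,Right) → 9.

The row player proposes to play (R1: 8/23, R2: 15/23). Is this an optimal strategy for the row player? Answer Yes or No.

Yes

Against Left this mix gives (8/23)·(-7) + (15/23)·6 = 34/23.
Against Center this mix gives (8/23)·8 + (15/23)·(-2) = 34/23.
Against Right this mix gives (8/23)·(-2) + (15/23)·9 = 119/23.
All of the column player's active replies (Left, Center) yield 34/23, and no column does worse for the row player. The mix makes the column player indifferent and guarantees 34/23, so it is optimal.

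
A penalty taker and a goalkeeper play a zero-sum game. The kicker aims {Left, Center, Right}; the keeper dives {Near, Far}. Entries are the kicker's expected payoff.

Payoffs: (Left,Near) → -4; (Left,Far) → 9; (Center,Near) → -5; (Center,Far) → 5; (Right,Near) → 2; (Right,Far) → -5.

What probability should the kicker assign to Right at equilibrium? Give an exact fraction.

Row minima: Left → -4, Center → -5, Right → -5; maximin = -4.
Column maxima: Near → 2, Far → 9; minimax = 2.
-4 ≠ 2, so there is no saddle point; optimal play is mixed.
Center is strictly dominated by Left, so the kicker never plays it.
On the remaining 2×2 (Left, Right vs Near, Far):
Let the kicker play Left with probability p. Expected payoff against Near: (-4)p + 2(1−p) = −6p + 2; against Far: 9p + (-5)(1−p) = 14p − 5.
Setting these equal: −6p + 2 = 14p − 5 ⇒ −20p = -7 ⇒ p = 7/20, and the value is (-6)·(7/20) + 2 = -1/10.
For the keeper: with q = P(Near), equating Left's and Right's payoffs gives −13q + 9 = 7q − 5 ⇒ q = 7/10.

13/20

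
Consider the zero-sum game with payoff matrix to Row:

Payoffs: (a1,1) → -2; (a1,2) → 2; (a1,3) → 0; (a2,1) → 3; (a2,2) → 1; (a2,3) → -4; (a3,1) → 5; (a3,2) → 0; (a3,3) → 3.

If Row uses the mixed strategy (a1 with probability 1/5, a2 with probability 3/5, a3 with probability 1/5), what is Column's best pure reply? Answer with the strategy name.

If Column plays 1, Row's expected payoff is (1/5)·(-2) + (3/5)·3 + (1/5)·5 = 12/5.
If Column plays 2, Row's expected payoff is (1/5)·2 + (3/5)·1 + (1/5)·0 = 1.
If Column plays 3, Row's expected payoff is (1/5)·0 + (3/5)·(-4) + (1/5)·3 = -9/5.
Column minimizes Row's payoff; the smallest is -9/5, so the best response is 3.

3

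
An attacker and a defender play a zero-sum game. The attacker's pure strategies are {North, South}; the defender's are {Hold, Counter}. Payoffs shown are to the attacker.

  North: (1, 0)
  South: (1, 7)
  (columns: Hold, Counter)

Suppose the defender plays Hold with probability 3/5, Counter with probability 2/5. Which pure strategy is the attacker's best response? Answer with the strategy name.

Expected payoff of North: (3/5)·1 + (2/5)·0 = 3/5.
Expected payoff of South: (3/5)·1 + (2/5)·7 = 17/5.
The largest is 17/5, so the attacker's best response is South.

South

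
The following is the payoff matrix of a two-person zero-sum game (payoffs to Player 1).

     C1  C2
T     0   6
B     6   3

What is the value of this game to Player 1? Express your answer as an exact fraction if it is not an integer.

Row minima: T → 0, B → 3; maximin = 3.
Column maxima: C1 → 6, C2 → 6; minimax = 6.
3 ≠ 6, so there is no saddle point; optimal play is mixed.
Let Player 1 play T with probability p. Expected payoff against C1: 0p + 6(1−p) = −6p + 6; against C2: 6p + 3(1−p) = 3p + 3.
Setting these equal: −6p + 6 = 3p + 3 ⇒ −9p = -3 ⇒ p = 1/3, and the value is (-6)·(1/3) + 6 = 4.
For Player 2: with q = P(C1), equating T's and B's payoffs gives −6q + 6 = 3q + 3 ⇒ q = 1/3.

4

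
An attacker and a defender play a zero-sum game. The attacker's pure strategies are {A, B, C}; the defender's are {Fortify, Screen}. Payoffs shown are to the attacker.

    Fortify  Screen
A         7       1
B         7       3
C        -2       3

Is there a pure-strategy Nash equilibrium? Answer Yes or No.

Row minima: A → 1, B → 3, C → -2; maximin = 3.
Column maxima: Fortify → 7, Screen → 3; minimax = 3.
maximin = minimax = 3, so a saddle point exists.

Yes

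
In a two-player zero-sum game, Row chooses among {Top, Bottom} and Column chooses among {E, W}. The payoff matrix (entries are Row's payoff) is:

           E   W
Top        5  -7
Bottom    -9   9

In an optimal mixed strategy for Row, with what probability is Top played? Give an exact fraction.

Row minima: Top → -7, Bottom → -9; maximin = -7.
Column maxima: E → 5, W → 9; minimax = 5.
-7 ≠ 5, so there is no saddle point; optimal play is mixed.
Let Row play Top with probability p. Expected payoff against E: 5p + (-9)(1−p) = 14p − 9; against W: (-7)p + 9(1−p) = −16p + 9.
Setting these equal: 14p − 9 = −16p + 9 ⇒ 30p = 18 ⇒ p = 3/5, and the value is (14)·(3/5) − 9 = -3/5.
For Column: with q = P(E), equating Top's and Bottom's payoffs gives 12q − 7 = −18q + 9 ⇒ q = 8/15.

3/5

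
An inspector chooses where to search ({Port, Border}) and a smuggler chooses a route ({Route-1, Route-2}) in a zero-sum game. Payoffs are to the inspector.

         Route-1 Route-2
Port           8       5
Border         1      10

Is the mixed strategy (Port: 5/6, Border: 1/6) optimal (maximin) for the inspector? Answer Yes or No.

Against Route-1 this mix gives (5/6)·8 + (1/6)·1 = 41/6.
Against Route-2 this mix gives (5/6)·5 + (1/6)·10 = 35/6.
The smuggler will play Route-2, holding the inspector to 35/6. Shifting weight toward the row that does better against Route-2 would raise this floor (the equalizing mix achieves 25/4 against both Route-2 and Route-1), so the proposed strategy is not optimal.

No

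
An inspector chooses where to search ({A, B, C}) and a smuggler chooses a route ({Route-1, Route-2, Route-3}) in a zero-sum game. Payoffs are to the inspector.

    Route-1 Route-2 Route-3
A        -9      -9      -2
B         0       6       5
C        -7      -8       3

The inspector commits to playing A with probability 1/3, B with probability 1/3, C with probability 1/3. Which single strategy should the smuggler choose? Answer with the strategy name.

If the smuggler plays Route-1, the inspector's expected payoff is (1/3)·(-9) + (1/3)·0 + (1/3)·(-7) = -16/3.
If the smuggler plays Route-2, the inspector's expected payoff is (1/3)·(-9) + (1/3)·6 + (1/3)·(-8) = -11/3.
If the smuggler plays Route-3, the inspector's expected payoff is (1/3)·(-2) + (1/3)·5 + (1/3)·3 = 2.
The smuggler minimizes the inspector's payoff; the smallest is -16/3, so the best response is Route-1.

Route-1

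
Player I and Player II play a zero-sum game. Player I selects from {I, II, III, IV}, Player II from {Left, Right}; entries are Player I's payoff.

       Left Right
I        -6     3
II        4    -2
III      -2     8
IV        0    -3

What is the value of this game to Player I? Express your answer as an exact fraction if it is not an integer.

Row minima: I → -6, II → -2, III → -2, IV → -3; maximin = -2.
Column maxima: Left → 4, Right → 8; minimax = 4.
-2 ≠ 4, so there is no saddle point; optimal play is mixed.
I is strictly dominated by III, so Player I never plays it.
IV is strictly dominated by II, so Player I never plays it.
On the remaining 2×2 (II, III vs Left, Right):
Let Player I play II with probability p. Expected payoff against Left: 4p + (-2)(1−p) = 6p − 2; against Right: (-2)p + 8(1−p) = −10p + 8.
Setting these equal: 6p − 2 = −10p + 8 ⇒ 16p = 10 ⇒ p = 5/8, and the value is (6)·(5/8) − 2 = 7/4.
For Player II: with q = P(Left), equating II's and III's payoffs gives 6q − 2 = −10q + 8 ⇒ q = 5/8.

7/4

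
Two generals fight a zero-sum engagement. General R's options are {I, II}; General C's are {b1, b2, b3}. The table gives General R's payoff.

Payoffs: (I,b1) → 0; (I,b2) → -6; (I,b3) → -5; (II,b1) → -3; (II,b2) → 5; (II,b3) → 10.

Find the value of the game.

-9/7

Row minima: I → -6, II → -3; maximin = -3.
Column maxima: b1 → 0, b2 → 5, b3 → 10; minimax = 0.
-3 ≠ 0, so there is no saddle point; optimal play is mixed.
b3 is strictly dominated by b2 (it gives General R strictly more in every row), so General C never plays it.
On the remaining 2×2 (I, II vs b1, b2):
Let General R play I with probability p. Expected payoff against b1: 0p + (-3)(1−p) = 3p − 3; against b2: (-6)p + 5(1−p) = −11p + 5.
Setting these equal: 3p − 3 = −11p + 5 ⇒ 14p = 8 ⇒ p = 4/7, and the value is (3)·(4/7) − 3 = -9/7.
For General C: with q = P(b1), equating I's and II's payoffs gives 6q − 6 = −8q + 5 ⇒ q = 11/14.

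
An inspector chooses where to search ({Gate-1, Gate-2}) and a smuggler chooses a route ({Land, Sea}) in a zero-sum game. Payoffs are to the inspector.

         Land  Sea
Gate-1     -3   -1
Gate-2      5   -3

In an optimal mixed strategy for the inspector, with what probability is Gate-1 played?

4/5

Row minima: Gate-1 → -3, Gate-2 → -3; maximin = -3.
Column maxima: Land → 5, Sea → -1; minimax = -1.
-3 ≠ -1, so there is no saddle point; optimal play is mixed.
Let the inspector play Gate-1 with probability p. Expected payoff against Land: (-3)p + 5(1−p) = −8p + 5; against Sea: (-1)p + (-3)(1−p) = 2p − 3.
Setting these equal: −8p + 5 = 2p − 3 ⇒ −10p = -8 ⇒ p = 4/5, and the value is (-8)·(4/5) + 5 = -7/5.
For the smuggler: with q = P(Land), equating Gate-1's and Gate-2's payoffs gives −2q − 1 = 8q − 3 ⇒ q = 1/5.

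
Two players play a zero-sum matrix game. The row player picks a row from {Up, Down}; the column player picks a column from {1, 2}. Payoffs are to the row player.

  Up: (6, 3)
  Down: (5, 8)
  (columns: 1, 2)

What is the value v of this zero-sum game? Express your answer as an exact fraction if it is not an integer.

Row minima: Up → 3, Down → 5; maximin = 5.
Column maxima: 1 → 6, 2 → 8; minimax = 6.
5 ≠ 6, so there is no saddle point; optimal play is mixed.
Let the row player play Up with probability p. Expected payoff against 1: 6p + 5(1−p) = p + 5; against 2: 3p + 8(1−p) = −5p + 8.
Setting these equal: p + 5 = −5p + 8 ⇒ 6p = 3 ⇒ p = 1/2, and the value is (1)·(1/2) + 5 = 11/2.
For the column player: with q = P(1), equating Up's and Down's payoffs gives 3q + 3 = −3q + 8 ⇒ q = 5/6.

11/2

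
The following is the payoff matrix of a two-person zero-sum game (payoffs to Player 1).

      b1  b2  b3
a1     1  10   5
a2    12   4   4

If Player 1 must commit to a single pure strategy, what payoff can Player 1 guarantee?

Row minima: a1 → 1, a2 → 4.
The best of these is 4.

4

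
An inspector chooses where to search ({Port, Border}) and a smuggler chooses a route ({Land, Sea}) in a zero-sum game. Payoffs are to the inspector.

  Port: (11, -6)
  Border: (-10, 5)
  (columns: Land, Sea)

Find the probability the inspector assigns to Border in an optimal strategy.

Row minima: Port → -6, Border → -10; maximin = -6.
Column maxima: Land → 11, Sea → 5; minimax = 5.
-6 ≠ 5, so there is no saddle point; optimal play is mixed.
Let the inspector play Port with probability p. Expected payoff against Land: 11p + (-10)(1−p) = 21p − 10; against Sea: (-6)p + 5(1−p) = −11p + 5.
Setting these equal: 21p − 10 = −11p + 5 ⇒ 32p = 15 ⇒ p = 15/32, and the value is (21)·(15/32) − 10 = -5/32.
For the smuggler: with q = P(Land), equating Port's and Border's payoffs gives 17q − 6 = −15q + 5 ⇒ q = 11/32.

17/32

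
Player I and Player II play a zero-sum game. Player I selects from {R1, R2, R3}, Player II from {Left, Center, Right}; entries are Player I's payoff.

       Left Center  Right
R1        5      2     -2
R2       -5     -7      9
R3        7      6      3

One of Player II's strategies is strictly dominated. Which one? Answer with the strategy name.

Center holds Player I's payoff strictly below Left in every row: 2 < 5, -7 < -5, 6 < 7.
So Left is strictly dominated for Player II.

Left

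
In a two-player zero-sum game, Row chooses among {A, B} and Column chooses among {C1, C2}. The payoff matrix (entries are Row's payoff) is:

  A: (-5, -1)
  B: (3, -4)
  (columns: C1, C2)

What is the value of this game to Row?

-23/11

Row minima: A → -5, B → -4; maximin = -4.
Column maxima: C1 → 3, C2 → -1; minimax = -1.
-4 ≠ -1, so there is no saddle point; optimal play is mixed.
Let Row play A with probability p. Expected payoff against C1: (-5)p + 3(1−p) = −8p + 3; against C2: (-1)p + (-4)(1−p) = 3p − 4.
Setting these equal: −8p + 3 = 3p − 4 ⇒ −11p = -7 ⇒ p = 7/11, and the value is (-8)·(7/11) + 3 = -23/11.
For Column: with q = P(C1), equating A's and B's payoffs gives −4q − 1 = 7q − 4 ⇒ q = 3/11.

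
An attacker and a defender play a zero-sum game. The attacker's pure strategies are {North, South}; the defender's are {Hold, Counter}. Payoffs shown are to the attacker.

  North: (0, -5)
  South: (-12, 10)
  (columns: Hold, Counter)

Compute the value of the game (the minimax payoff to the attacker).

-20/9

Row minima: North → -5, South → -12; maximin = -5.
Column maxima: Hold → 0, Counter → 10; minimax = 0.
-5 ≠ 0, so there is no saddle point; optimal play is mixed.
Let the attacker play North with probability p. Expected payoff against Hold: 0p + (-12)(1−p) = 12p − 12; against Counter: (-5)p + 10(1−p) = −15p + 10.
Setting these equal: 12p − 12 = −15p + 10 ⇒ 27p = 22 ⇒ p = 22/27, and the value is (12)·(22/27) − 12 = -20/9.
For the defender: with q = P(Hold), equating North's and South's payoffs gives 5q − 5 = −22q + 10 ⇒ q = 5/9.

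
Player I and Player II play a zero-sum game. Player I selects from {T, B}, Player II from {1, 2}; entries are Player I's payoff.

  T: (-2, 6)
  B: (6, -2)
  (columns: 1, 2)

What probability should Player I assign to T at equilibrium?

1/2

Row minima: T → -2, B → -2; maximin = -2.
Column maxima: 1 → 6, 2 → 6; minimax = 6.
-2 ≠ 6, so there is no saddle point; optimal play is mixed.
Let Player I play T with probability p. Expected payoff against 1: (-2)p + 6(1−p) = −8p + 6; against 2: 6p + (-2)(1−p) = 8p − 2.
Setting these equal: −8p + 6 = 8p − 2 ⇒ −16p = -8 ⇒ p = 1/2, and the value is (-8)·(1/2) + 6 = 2.
For Player II: with q = P(1), equating T's and B's payoffs gives −8q + 6 = 8q − 2 ⇒ q = 1/2.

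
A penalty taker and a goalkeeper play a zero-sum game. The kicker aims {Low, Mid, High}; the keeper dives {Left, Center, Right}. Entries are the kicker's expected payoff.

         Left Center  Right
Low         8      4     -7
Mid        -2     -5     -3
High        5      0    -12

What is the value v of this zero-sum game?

Row minima: Low → -7, Mid → -5, High → -12; maximin = -5.
Column maxima: Left → 8, Center → 4, Right → -3; minimax = -3.
-5 ≠ -3, so there is no saddle point; optimal play is mixed.
High is strictly dominated by Low, so the kicker never plays it.
Left is strictly dominated by Center (it gives the kicker strictly more in every row), so the keeper never plays it.
On the remaining 2×2 (Low, Mid vs Center, Right):
Let the kicker play Low with probability p. Expected payoff against Center: 4p + (-5)(1−p) = 9p − 5; against Right: (-7)p + (-3)(1−p) = −4p − 3.
Setting these equal: 9p − 5 = −4p − 3 ⇒ 13p = 2 ⇒ p = 2/13, and the value is (9)·(2/13) − 5 = -47/13.
For the keeper: with q = P(Center), equating Low's and Mid's payoffs gives 11q − 7 = −2q − 3 ⇒ q = 4/13.

-47/13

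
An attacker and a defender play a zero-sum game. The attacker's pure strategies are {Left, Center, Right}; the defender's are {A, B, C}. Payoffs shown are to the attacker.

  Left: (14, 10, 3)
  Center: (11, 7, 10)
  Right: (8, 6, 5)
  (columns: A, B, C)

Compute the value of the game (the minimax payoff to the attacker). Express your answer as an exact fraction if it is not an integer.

79/10

Row minima: Left → 3, Center → 7, Right → 5; maximin = 7.
Column maxima: A → 14, B → 10, C → 10; minimax = 10.
7 ≠ 10, so there is no saddle point; optimal play is mixed.
Right is strictly dominated by Center, so the attacker never plays it.
A is strictly dominated by B (it gives the attacker strictly more in every row), so the defender never plays it.
On the remaining 2×2 (Left, Center vs B, C):
Let the attacker play Left with probability p. Expected payoff against B: 10p + 7(1−p) = 3p + 7; against C: 3p + 10(1−p) = −7p + 10.
Setting these equal: 3p + 7 = −7p + 10 ⇒ 10p = 3 ⇒ p = 3/10, and the value is (3)·(3/10) + 7 = 79/10.
For the defender: with q = P(B), equating Left's and Center's payoffs gives 7q + 3 = −3q + 10 ⇒ q = 7/10.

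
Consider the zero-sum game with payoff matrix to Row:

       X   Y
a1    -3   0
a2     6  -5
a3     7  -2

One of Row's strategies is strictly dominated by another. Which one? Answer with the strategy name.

a2

a3 gives a strictly higher payoff than a2 against every column: 7 > 6, -2 > -5.
So a2 is strictly dominated and Row never plays it.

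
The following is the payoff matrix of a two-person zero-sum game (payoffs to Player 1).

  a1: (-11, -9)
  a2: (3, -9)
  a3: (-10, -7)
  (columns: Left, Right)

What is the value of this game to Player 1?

Row minima: a1 → -11, a2 → -9, a3 → -10; maximin = -9.
Column maxima: Left → 3, Right → -7; minimax = -7.
-9 ≠ -7, so there is no saddle point; optimal play is mixed.
a1 is strictly dominated by a3, so Player 1 never plays it.
On the remaining 2×2 (a2, a3 vs Left, Right):
Let Player 1 play a2 with probability p. Expected payoff against Left: 3p + (-10)(1−p) = 13p − 10; against Right: (-9)p + (-7)(1−p) = −2p − 7.
Setting these equal: 13p − 10 = −2p − 7 ⇒ 15p = 3 ⇒ p = 1/5, and the value is (13)·(1/5) − 10 = -37/5.
For Player 2: with q = P(Left), equating a2's and a3's payoffs gives 12q − 9 = −3q − 7 ⇒ q = 2/15.

-37/5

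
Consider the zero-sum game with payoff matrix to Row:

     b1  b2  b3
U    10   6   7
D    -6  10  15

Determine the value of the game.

34/5

Row minima: U → 6, D → -6; maximin = 6.
Column maxima: b1 → 10, b2 → 10, b3 → 15; minimax = 10.
6 ≠ 10, so there is no saddle point; optimal play is mixed.
b3 is strictly dominated by b2 (it gives Row strictly more in every row), so Column never plays it.
On the remaining 2×2 (U, D vs b1, b2):
Let Row play U with probability p. Expected payoff against b1: 10p + (-6)(1−p) = 16p − 6; against b2: 6p + 10(1−p) = −4p + 10.
Setting these equal: 16p − 6 = −4p + 10 ⇒ 20p = 16 ⇒ p = 4/5, and the value is (16)·(4/5) − 6 = 34/5.
For Column: with q = P(b1), equating U's and D's payoffs gives 4q + 6 = −16q + 10 ⇒ q = 1/5.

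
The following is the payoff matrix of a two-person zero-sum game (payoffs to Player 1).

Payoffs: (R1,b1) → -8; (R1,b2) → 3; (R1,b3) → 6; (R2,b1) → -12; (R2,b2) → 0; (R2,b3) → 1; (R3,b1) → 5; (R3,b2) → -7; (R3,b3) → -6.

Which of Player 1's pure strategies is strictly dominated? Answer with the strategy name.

R1 gives a strictly higher payoff than R2 against every column: -8 > -12, 3 > 0, 6 > 1.
So R2 is strictly dominated and Player 1 never plays it.

R2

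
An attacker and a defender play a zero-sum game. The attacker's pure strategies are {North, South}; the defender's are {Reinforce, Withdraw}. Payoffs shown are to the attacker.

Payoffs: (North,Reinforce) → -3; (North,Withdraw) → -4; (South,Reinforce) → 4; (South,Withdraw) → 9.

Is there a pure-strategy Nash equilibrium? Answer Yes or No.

Row minima: North → -4, South → 4; maximin = 4.
Column maxima: Reinforce → 4, Withdraw → 9; minimax = 4.
maximin = minimax = 4, so a saddle point exists.

Yes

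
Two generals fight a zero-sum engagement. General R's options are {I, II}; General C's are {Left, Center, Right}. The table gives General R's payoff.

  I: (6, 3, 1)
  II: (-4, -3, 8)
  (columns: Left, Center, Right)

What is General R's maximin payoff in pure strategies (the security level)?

1

Row minima: I → 1, II → -4.
The best of these is 1.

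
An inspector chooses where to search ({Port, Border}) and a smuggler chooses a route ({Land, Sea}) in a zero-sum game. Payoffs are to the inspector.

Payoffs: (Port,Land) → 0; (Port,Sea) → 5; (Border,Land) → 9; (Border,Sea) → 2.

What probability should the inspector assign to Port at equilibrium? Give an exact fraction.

7/12

Row minima: Port → 0, Border → 2; maximin = 2.
Column maxima: Land → 9, Sea → 5; minimax = 5.
2 ≠ 5, so there is no saddle point; optimal play is mixed.
Let the inspector play Port with probability p. Expected payoff against Land: 0p + 9(1−p) = −9p + 9; against Sea: 5p + 2(1−p) = 3p + 2.
Setting these equal: −9p + 9 = 3p + 2 ⇒ −12p = -7 ⇒ p = 7/12, and the value is (-9)·(7/12) + 9 = 15/4.
For the smuggler: with q = P(Land), equating Port's and Border's payoffs gives −5q + 5 = 7q + 2 ⇒ q = 1/4.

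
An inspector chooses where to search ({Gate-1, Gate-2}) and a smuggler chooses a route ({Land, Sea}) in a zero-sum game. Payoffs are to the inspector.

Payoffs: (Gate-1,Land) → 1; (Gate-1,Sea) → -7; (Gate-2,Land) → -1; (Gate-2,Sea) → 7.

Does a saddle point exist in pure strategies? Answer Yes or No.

Row minima: Gate-1 → -7, Gate-2 → -1; maximin = -1.
Column maxima: Land → 1, Sea → 7; minimax = 1.
-1 ≠ 1, so no pure-strategy equilibrium exists.

No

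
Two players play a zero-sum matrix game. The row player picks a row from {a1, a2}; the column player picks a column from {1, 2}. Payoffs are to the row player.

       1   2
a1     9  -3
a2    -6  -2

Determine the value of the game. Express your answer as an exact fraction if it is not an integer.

-9/4

Row minima: a1 → -3, a2 → -6; maximin = -3.
Column maxima: 1 → 9, 2 → -2; minimax = -2.
-3 ≠ -2, so there is no saddle point; optimal play is mixed.
Let the row player play a1 with probability p. Expected payoff against 1: 9p + (-6)(1−p) = 15p − 6; against 2: (-3)p + (-2)(1−p) = −p − 2.
Setting these equal: 15p − 6 = −p − 2 ⇒ 16p = 4 ⇒ p = 1/4, and the value is (15)·(1/4) − 6 = -9/4.
For the column player: with q = P(1), equating a1's and a2's payoffs gives 12q − 3 = −4q − 2 ⇒ q = 1/16.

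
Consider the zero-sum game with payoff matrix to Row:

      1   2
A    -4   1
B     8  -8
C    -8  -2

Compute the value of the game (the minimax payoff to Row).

Row minima: A → -4, B → -8, C → -8; maximin = -4.
Column maxima: 1 → 8, 2 → 1; minimax = 1.
-4 ≠ 1, so there is no saddle point; optimal play is mixed.
C is strictly dominated by A, so Row never plays it.
On the remaining 2×2 (A, B vs 1, 2):
Let Row play A with probability p. Expected payoff against 1: (-4)p + 8(1−p) = −12p + 8; against 2: 1p + (-8)(1−p) = 9p − 8.
Setting these equal: −12p + 8 = 9p − 8 ⇒ −21p = -16 ⇒ p = 16/21, and the value is (-12)·(16/21) + 8 = -8/7.
For Column: with q = P(1), equating A's and B's payoffs gives −5q + 1 = 16q − 8 ⇒ q = 3/7.

-8/7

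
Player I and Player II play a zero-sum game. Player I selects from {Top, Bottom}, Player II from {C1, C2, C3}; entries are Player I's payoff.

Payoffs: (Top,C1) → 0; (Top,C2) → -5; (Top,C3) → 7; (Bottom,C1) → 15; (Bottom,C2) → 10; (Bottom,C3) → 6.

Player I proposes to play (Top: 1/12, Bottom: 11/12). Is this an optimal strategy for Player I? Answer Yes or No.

Against C1 this mix gives (1/12)·0 + (11/12)·15 = 55/4.
Against C2 this mix gives (1/12)·(-5) + (11/12)·10 = 35/4.
Against C3 this mix gives (1/12)·7 + (11/12)·6 = 73/12.
Player II will play C3, holding Player I to 73/12. Shifting weight toward the row that does better against C3 would raise this floor (the equalizing mix achieves 25/4 against both C3 and C2), so the proposed strategy is not optimal.

No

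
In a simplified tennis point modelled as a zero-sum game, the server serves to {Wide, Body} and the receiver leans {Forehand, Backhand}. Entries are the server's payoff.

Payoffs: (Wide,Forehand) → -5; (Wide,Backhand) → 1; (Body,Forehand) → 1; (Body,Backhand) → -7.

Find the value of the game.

Row minima: Wide → -5, Body → -7; maximin = -5.
Column maxima: Forehand → 1, Backhand → 1; minimax = 1.
-5 ≠ 1, so there is no saddle point; optimal play is mixed.
Let the server play Wide with probability p. Expected payoff against Forehand: (-5)p + 1(1−p) = −6p + 1; against Backhand: 1p + (-7)(1−p) = 8p − 7.
Setting these equal: −6p + 1 = 8p − 7 ⇒ −14p = -8 ⇒ p = 4/7, and the value is (-6)·(4/7) + 1 = -17/7.
For the receiver: with q = P(Forehand), equating Wide's and Body's payoffs gives −6q + 1 = 8q − 7 ⇒ q = 4/7.

-17/7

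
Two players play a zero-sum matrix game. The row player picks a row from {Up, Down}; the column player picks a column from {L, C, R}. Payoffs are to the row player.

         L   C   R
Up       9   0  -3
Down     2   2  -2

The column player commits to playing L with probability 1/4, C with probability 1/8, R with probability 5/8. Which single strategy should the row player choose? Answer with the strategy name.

Expected payoff of Up: (1/4)·9 + (1/8)·0 + (5/8)·(-3) = 3/8.
Expected payoff of Down: (1/4)·2 + (1/8)·2 + (5/8)·(-2) = -1/2.
The largest is 3/8, so the row player's best response is Up.

Up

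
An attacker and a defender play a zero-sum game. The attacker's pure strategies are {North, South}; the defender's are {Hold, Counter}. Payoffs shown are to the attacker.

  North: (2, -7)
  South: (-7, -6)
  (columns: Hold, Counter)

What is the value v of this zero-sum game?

-61/10

Row minima: North → -7, South → -7; maximin = -7.
Column maxima: Hold → 2, Counter → -6; minimax = -6.
-7 ≠ -6, so there is no saddle point; optimal play is mixed.
Let the attacker play North with probability p. Expected payoff against Hold: 2p + (-7)(1−p) = 9p − 7; against Counter: (-7)p + (-6)(1−p) = −p − 6.
Setting these equal: 9p − 7 = −p − 6 ⇒ 10p = 1 ⇒ p = 1/10, and the value is (9)·(1/10) − 7 = -61/10.
For the defender: with q = P(Hold), equating North's and South's payoffs gives 9q − 7 = −q − 6 ⇒ q = 1/10.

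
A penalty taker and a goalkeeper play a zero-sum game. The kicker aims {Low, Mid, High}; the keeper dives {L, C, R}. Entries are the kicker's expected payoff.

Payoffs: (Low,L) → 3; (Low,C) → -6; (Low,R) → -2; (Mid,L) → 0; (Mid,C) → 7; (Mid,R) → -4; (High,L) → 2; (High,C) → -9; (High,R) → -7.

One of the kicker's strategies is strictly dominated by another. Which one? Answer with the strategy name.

Low gives a strictly higher payoff than High against every column: 3 > 2, -6 > -9, -2 > -7.
So High is strictly dominated and the kicker never plays it.

High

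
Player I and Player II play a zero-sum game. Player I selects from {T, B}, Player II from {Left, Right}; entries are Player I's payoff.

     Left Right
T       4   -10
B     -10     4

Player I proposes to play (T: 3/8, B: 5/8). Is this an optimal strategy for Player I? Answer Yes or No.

Against Left this mix gives (3/8)·4 + (5/8)·(-10) = -19/4.
Against Right this mix gives (3/8)·(-10) + (5/8)·4 = -5/4.
Player II will play Left, holding Player I to -19/4. Shifting weight toward the row that does better against Left would raise this floor (the equalizing mix achieves -3 against both Left and Right), so the proposed strategy is not optimal.

No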